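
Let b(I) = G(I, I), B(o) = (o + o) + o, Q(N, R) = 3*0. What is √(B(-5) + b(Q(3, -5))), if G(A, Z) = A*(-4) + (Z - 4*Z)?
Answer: I*√15 ≈ 3.873*I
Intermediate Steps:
Q(N, R) = 0
B(o) = 3*o (B(o) = 2*o + o = 3*o)
G(A, Z) = -4*A - 3*Z
b(I) = -7*I (b(I) = -4*I - 3*I = -7*I)
√(B(-5) + b(Q(3, -5))) = √(3*(-5) - 7*0) = √(-15 + 0) = √(-15) = I*√15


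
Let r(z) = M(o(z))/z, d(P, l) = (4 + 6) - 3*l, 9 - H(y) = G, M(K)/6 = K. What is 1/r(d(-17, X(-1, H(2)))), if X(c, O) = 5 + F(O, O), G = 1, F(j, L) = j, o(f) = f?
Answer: ⅙ ≈ 0.16667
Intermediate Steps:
M(K) = 6*K
H(y) = 8 (H(y) = 9 - 1*1 = 9 - 1 = 8)
X(c, O) = 5 + O
d(P, l) = 10 - 3*l
r(z) = 6 (r(z) = (6*z)/z = 6)
1/r(d(-17, X(-1, H(2)))) = 1/6 = ⅙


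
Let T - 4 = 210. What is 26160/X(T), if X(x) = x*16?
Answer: 1635/214 ≈ 7.6402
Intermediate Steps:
T = 214 (T = 4 + 210 = 214)
X(x) = 16*x
26160/X(T) = 26160/((16*214)) = 26160/3424 = 26160*(1/3424) = 1635/214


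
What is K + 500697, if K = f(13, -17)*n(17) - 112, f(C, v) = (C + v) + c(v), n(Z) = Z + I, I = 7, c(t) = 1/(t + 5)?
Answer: 500487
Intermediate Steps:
c(t) = 1/(5 + t)
n(Z) = 7 + Z (n(Z) = Z + 7 = 7 + Z)
f(C, v) = C + v + 1/(5 + v) (f(C, v) = (C + v) + 1/(5 + v) = C + v + 1/(5 + v))
K = -210 (K = ((1 + (5 - 17)*(13 - 17))/(5 - 17))*(7 + 17) - 112 = ((1 - 12*(-4))/(-12))*24 - 112 = -(1 + 48)/12*24 - 112 = -1/12*49*24 - 112 = -49/12*24 - 112 = -98 - 112 = -210)
K + 500697 = -210 + 500697 = 500487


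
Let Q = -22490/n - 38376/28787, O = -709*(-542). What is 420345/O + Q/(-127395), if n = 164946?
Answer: 127136733473777350339/116226753005040548310 ≈ 1.0939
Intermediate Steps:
O = 384278
Q = -3488693663/2374150251 (Q = -22490/164946 - 38376/28787 = -22490*1/164946 - 38376*1/28787 = -11245/82473 - 38376/28787 = -3488693663/2374150251 ≈ -1.4694)
420345/O + Q/(-127395) = 420345/384278 - 3488693663/2374150251/(-127395) = 420345*(1/384278) - 3488693663/2374150251*(-1/127395) = 420345/384278 + 3488693663/302454871226145 = 127136733473777350339/116226753005040548310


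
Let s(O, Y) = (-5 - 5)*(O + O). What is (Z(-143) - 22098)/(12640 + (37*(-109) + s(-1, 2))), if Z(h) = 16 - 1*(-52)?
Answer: -22030/8627 ≈ -2.5536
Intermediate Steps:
s(O, Y) = -20*O
Z(h) = 68 (Z(h) = 16 + 52 = 68)
(Z(-143) - 22098)/(12640 + (37*(-109) + s(-1, 2))) = (68 - 22098)/(12640 + (37*(-109) - 20*(-1))) = -22030/(12640 + (-4033 + 20)) = -22030/(12640 - 4013) = -22030/8627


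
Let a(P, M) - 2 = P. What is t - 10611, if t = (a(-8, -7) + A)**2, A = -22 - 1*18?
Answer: -8495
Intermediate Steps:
A = -40 (A = -22 - 18 = -40)
a(P, M) = 2 + P
t = 2116 (t = ((2 - 8) - 40)**2 = (-6 - 40)**2 = (-46)**2 = 2116)
t - 10611 = 2116 - 10611 = -8495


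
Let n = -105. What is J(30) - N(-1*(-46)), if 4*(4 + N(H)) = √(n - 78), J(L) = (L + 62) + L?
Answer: 126 - I*√183/4 ≈ 126.0 - 3.3819*I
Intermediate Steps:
J(L) = 62 + 2*L (J(L) = (62 + L) + L = 62 + 2*L)
N(H) = -4 + I*√183/4 (N(H) = -4 + √(-105 - 78)/4 = -4 + √(-183)/4 = -4 + (I*√183)/4 = -4 + I*√183/4)
J(30) - N(-1*(-46)) = (62 + 2*30) - (-4 + I*√183/4) = (62 + 60) + (4 - I*√183/4) = 122 + (4 - I*√183/4) = 126 - I*√183/4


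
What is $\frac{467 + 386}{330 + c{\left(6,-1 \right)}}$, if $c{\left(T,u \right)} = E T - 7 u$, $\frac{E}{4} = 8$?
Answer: $\frac{853}{529} \approx 1.6125$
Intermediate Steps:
$E = 32$ ($E = 4 \cdot 8 = 32$)
$c{\left(T,u \right)} = - 7 u + 32 T$ ($c{\left(T,u \right)} = 32 T - 7 u = - 7 u + 32 T$)
$\frac{467 + 386}{330 + c{\left(6,-1 \right)}} = \frac{467 + 386}{330 + \left(\left(-7\right) \left(-1\right) + 32 \cdot 6\right)} = \frac{853}{330 + \left(7 + 192\right)} = \frac{853}{330 + 199} = \frac{853}{529}$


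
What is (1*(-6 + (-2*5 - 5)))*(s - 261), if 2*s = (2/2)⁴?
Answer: 10941/2 ≈ 5470.5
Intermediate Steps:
s = ½ (s = (2/2)⁴/2 = (2*(½))⁴/2 = (½)*1⁴ = (½)*1 = ½ ≈ 0.50000)
(1*(-6 + (-2*5 - 5)))*(s - 261) = (1*(-6 + (-2*5 - 5)))*(½ - 261) = (1*(-6 + (-10 - 5)))*(-521/2) = (1*(-6 - 15))*(-521/2) = (1*(-21))*(-521/2) = -21*(-521/2) = 10941/2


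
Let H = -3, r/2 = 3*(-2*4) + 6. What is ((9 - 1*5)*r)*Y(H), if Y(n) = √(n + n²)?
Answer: -144*√6 ≈ -352.73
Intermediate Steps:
r = -36 (r = 2*(3*(-2*4) + 6) = 2*(3*(-8) + 6) = 2*(-24 + 6) = 2*(-18) = -36)
((9 - 1*5)*r)*Y(H) = ((9 - 1*5)*(-36))*√(-3*(1 - 3)) = ((9 - 5)*(-36))*√(-3*(-2)) = (4*(-36))*√6 = -144*√6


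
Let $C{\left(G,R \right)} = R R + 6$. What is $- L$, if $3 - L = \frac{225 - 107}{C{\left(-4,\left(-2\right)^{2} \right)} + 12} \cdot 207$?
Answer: $\frac{12162}{17} \approx 715.41$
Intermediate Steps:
$C{\left(G,R \right)} = 6 + R^{2}$ ($C{\left(G,R \right)} = R^{2} + 6 = 6 + R^{2}$)
$L = - \frac{12162}{17}$ ($L = 3 - \frac{225 - 107}{\left(6 + \left(\left(-2\right)^{2}\right)^{2}\right) + 12} \cdot 207 = 3 - \frac{118}{\left(6 + 4^{2}\right) + 12} \cdot 207 = 3 - \frac{118}{\left(6 + 16\right) + 12} \cdot 207 = 3 - \frac{118}{22 + 12} \cdot 207 = 3 - \frac{118}{34} \cdot 207 = 3 - 118 \cdot \frac{1}{34} \cdot 207 = 3 - \frac{59}{17} \cdot 207 = 3 - \frac{12213}{17} = - \frac{12162}{17} \approx -715.41$)
$- L = \left(-1\right) \left(- \frac{12162}{17}\right) = \frac{12162}{17}$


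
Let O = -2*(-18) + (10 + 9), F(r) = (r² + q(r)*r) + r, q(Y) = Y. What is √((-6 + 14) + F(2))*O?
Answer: 165*√2 ≈ 233.35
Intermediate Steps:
F(r) = r + 2*r² (F(r) = (r² + r*r) + r = (r² + r²) + r = 2*r² + r = r + 2*r²)
O = 55 (O = 36 + 19 = 55)
√((-6 + 14) + F(2))*O = √((-6 + 14) + 2*(1 + 2*2))*55 = √(8 + 2*(1 + 4))*55 = √(8 + 2*5)*55 = √(8 + 10)*55 = √18*55 = (3*√2)*55 = 165*√2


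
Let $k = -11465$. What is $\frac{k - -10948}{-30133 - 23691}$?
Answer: $\frac{517}{53824} \approx 0.0096054$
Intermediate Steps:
$\frac{k - -10948}{-30133 - 23691} = \frac{-11465 - -10948}{-30133 - 23691} = \frac{-11465 + 10948}{-53824} = \left(-517\right) \left(- \frac{1}{53824}\right) = \frac{517}{53824}$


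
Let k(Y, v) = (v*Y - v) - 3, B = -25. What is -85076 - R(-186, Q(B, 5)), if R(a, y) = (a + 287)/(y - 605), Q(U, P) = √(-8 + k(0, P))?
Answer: -31141243011/366041 + 404*I/366041 ≈ -85076.0 + 0.0011037*I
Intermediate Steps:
k(Y, v) = -3 - v + Y*v (k(Y, v) = (Y*v - v) - 3 = (-v + Y*v) - 3 = -3 - v + Y*v)
Q(U, P) = √(-11 - P) (Q(U, P) = √(-8 + (-3 - P + 0*P)) = √(-8 + (-3 - P + 0)) = √(-8 + (-3 - P)) = √(-11 - P))
R(a, y) = (287 + a)/(-605 + y)
-85076 - R(-186, Q(B, 5)) = -85076 - (287 - 186)/(-605 + √(-11 - 1*5)) = -85076 - 101/(-605 + √(-11 - 5)) = -85076 - 101/(-605 + √(-16)) = -85076 - 101/(-605 + 4*I) = -85076 - (-605 - 4*I)/366041*101 = -85076 - 101*(-605 - 4*I)/366041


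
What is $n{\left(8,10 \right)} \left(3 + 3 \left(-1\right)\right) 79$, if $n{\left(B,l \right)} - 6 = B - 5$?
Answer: $0$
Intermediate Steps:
$n{\left(B,l \right)} = 1 + B$ ($n{\left(B,l \right)} = 6 + \left(B - 5\right) = 6 + \left(-5 + B\right) = 1 + B$)
$n{\left(8,10 \right)} \left(3 + 3 \left(-1\right)\right) 79 = \left(1 + 8\right) \left(3 + 3 \left(-1\right)\right) 79 = 9 \left(3 - 3\right) 79 = 9 \cdot 0 \cdot 79 = 0 \cdot 79 = 0$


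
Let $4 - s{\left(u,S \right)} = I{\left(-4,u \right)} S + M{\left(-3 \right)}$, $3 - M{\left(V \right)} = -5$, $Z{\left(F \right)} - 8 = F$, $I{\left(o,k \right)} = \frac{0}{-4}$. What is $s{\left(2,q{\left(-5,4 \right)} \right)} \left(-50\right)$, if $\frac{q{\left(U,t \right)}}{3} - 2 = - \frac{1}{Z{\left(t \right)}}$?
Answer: $200$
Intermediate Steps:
$I{\left(o,k \right)} = 0$ ($I{\left(o,k \right)} = 0 \left(- \frac{1}{4}\right) = 0$)
$Z{\left(F \right)} = 8 + F$
$M{\left(V \right)} = 8$ ($M{\left(V \right)} = 3 - -5 = 3 + 5 = 8$)
$q{\left(U,t \right)} = 6 - \frac{3}{8 + t}$ ($q{\left(U,t \right)} = 6 + 3 \left(- \frac{1}{8 + t}\right) = 6 - \frac{3}{8 + t}$)
$s{\left(u,S \right)} = -4$ ($s{\left(u,S \right)} = 4 - \left(0 S + 8\right) = 4 - \left(0 + 8\right) = 4 - 8 = -4$)
$s{\left(2,q{\left(-5,4 \right)} \right)} \left(-50\right) = \left(-4\right) \left(-50\right) = 200$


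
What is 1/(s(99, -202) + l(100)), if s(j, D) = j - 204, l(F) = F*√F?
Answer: 1/895 ≈ 0.0011173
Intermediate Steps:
l(F) = F^(3/2)
s(j, D) = -204 + j
1/(s(99, -202) + l(100)) = 1/((-204 + 99) + 100^(3/2)) = 1/(-105 + 1000) = 1/895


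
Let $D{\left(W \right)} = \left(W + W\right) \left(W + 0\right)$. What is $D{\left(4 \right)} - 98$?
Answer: $-66$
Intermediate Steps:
$D{\left(W \right)} = 2 W^{2}$ ($D{\left(W \right)} = 2 W W = 2 W^{2}$)
$D{\left(4 \right)} - 98 = 2 \cdot 4^{2} - 98 = 2 \cdot 16 - 98 = 32 - 98 = -66$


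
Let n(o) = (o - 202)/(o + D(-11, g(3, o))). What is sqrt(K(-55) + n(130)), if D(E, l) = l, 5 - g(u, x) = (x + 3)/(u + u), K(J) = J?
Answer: I*sqrt(25500559)/677 ≈ 7.4591*I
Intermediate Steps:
g(u, x) = 5 - (3 + x)/(2*u) (g(u, x) = 5 - (x + 3)/(u + u) = 5 - (3 + x)/(2*u))
n(o) = (-202 + o)/(9/2 + 5*o/6) (n(o) = (o - 202)/(o + (1/2)*(-3 - o + 10*3)/3) = (-202 + o)/(o + (1/2)*(1/3)*(-3 - o + 30)) = (-202 + o)/(o + (1/2)*(1/3)*(27 - o)) = (-202 + o)/(o + (9/2 - o/6)) = (-202 + o)/(9/2 + 5*o/6))
sqrt(K(-55) + n(130)) = sqrt(-55 + 6*(-202 + 130)/(27 + 5*130)) = sqrt(-55 + 6*(-72)/(27 + 650)) = sqrt(-55 + 6*(-72)/677) = sqrt(-55 + 6*(1/677)*(-72)) = sqrt(-55 - 432/677) = sqrt(-37667/677) = I*sqrt(25500559)/677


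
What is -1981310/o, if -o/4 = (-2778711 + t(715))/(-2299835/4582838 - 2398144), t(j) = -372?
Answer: 10887603326559822085/25472174355108 ≈ 4.2743e+5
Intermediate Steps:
o = -50944348710216/10990307752507 (o = -4*(-2778711 - 372)/(-2299835/4582838 - 2398144) = -(-11116332)/(-2299835*1/4582838 - 2398144) = -(-11116332)/(-2299835/4582838 - 2398144) = -(-11116332)/(-10990307752507/4582838) = -(-11116332)*(-4582838)/10990307752507 = -4*12736087177554/10990307752507 = -50944348710216/10990307752507 ≈ -4.6354)
-1981310/o = -1981310/(-50944348710216/10990307752507) = -1981310*(-10990307752507/50944348710216) = 10887603326559822085/25472174355108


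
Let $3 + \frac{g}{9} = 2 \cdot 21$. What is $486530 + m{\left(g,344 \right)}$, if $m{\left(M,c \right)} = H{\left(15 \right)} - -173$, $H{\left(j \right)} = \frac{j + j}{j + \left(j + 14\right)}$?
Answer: $\frac{10707481}{22} \approx 4.867 \cdot 10^{5}$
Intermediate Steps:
$H{\left(j \right)} = \frac{2 j}{14 + 2 j}$ ($H{\left(j \right)} = \frac{2 j}{j + \left(14 + j\right)} = \frac{2 j}{14 + 2 j}$)
$g = 351$ ($g = -27 + 9 \cdot 2 \cdot 21 = -27 + 9 \cdot 42 = -27 + 378 = 351$)
$m{\left(M,c \right)} = \frac{3821}{22}$ ($m{\left(M,c \right)} = \frac{15}{7 + 15} - -173 = \frac{15}{22} + 173 = \frac{3821}{22}$)
$486530 + m{\left(g,344 \right)} = 486530 + \frac{3821}{22} = \frac{10707481}{22}$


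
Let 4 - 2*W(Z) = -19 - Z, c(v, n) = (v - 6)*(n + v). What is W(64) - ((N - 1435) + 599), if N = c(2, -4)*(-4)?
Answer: 1823/2 ≈ 911.50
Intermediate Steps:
c(v, n) = (-6 + v)*(n + v)
N = -32 (N = (2² - 6*(-4) - 6*2 - 4*2)*(-4) = (4 + 24 - 12 - 8)*(-4) = 8*(-4) = -32)
W(Z) = 23/2 + Z/2 (W(Z) = 2 - (-19 - Z)/2 = 2 + (19/2 + Z/2) = 23/2 + Z/2)
W(64) - ((N - 1435) + 599) = (23/2 + (½)*64) - ((-32 - 1435) + 599) = (23/2 + 32) - (-1467 + 599) = 87/2 - 1*(-868) = 87/2 + 868 = 1823/2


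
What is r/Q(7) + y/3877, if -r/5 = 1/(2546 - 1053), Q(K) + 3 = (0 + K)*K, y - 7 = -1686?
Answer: -115329747/266264606 ≈ -0.43314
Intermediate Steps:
y = -1679 (y = 7 - 1686 = -1679)
Q(K) = -3 + K**2 (Q(K) = -3 + (0 + K)*K = -3 + K*K = -3 + K**2)
r = -5/1493 (r = -5/(2546 - 1053) = -5/1493 ≈ -0.0033490)
r/Q(7) + y/3877 = -5/(1493*(-3 + 7**2)) - 1679/3877 = -5/(1493*(-3 + 49)) - 1679*1/3877 = -5/1493/46 - 1679/3877 = -5/1493*1/46 - 1679/3877 = -5/68678 - 1679/3877 = -115329747/266264606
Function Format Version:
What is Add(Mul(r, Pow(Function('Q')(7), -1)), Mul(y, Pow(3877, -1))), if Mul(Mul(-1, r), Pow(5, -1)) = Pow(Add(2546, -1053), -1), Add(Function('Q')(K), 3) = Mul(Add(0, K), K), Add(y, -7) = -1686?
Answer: Rational(-115329747, 266264606) ≈ -0.43314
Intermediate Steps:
y = -1679 (y = Add(7, -1686) = -1679)
Function('Q')(K) = Add(-3, Pow(K, 2)) (Function('Q')(K) = Add(-3, Mul(Add(0, K), K)) = Add(-3, Mul(K, K)) = Add(-3, Pow(K, 2)))
r = Rational(-5, 1493) (r = Mul(-5, Pow(Add(2546, -1053), -1)) = Mul(-5, Pow(1493, -1)) = Mul(-5, Rational(1, 1493)) = Rational(-5, 1493) ≈ -0.0033490)
Add(Mul(r, Pow(Function('Q')(7), -1)), Mul(y, Pow(3877, -1))) = Add(Mul(Rational(-5, 1493), Pow(Add(-3, Pow(7, 2)), -1)), Mul(-1679, Pow(3877, -1))) = Add(Mul(Rational(-5, 1493), Pow(Add(-3, 49), -1)), Mul(-1679, Rational(1, 3877))) = Add(Mul(Rational(-5, 1493), Pow(46, -1)), Rational(-1679, 3877)) = Add(Mul(Rational(-5, 1493), Rational(1, 46)), Rational(-1679, 3877)) = Add(Rational(-5, 68678), Rational(-1679, 3877)) = Rational(-115329747, 266264606)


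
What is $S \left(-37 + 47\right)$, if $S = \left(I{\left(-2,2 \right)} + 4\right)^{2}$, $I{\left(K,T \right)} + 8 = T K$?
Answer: $640$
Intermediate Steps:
$I{\left(K,T \right)} = -8 + K T$ ($I{\left(K,T \right)} = -8 + T K = -8 + K T$)
$S = 64$ ($S = \left(\left(-8 - 4\right) + 4\right)^{2} = \left(-12 + 4\right)^{2} = \left(-8\right)^{2} = 64$)
$S \left(-37 + 47\right) = 64 \left(-37 + 47\right) = 64 \cdot 10 = 640$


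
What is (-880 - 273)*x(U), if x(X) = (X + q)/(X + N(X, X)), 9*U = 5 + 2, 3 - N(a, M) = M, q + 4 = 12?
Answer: -91087/27 ≈ -3373.6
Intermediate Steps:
q = 8 (q = -4 + 12 = 8)
N(a, M) = 3 - M
U = 7/9 (U = (5 + 2)/9 = (⅑)*7 = 7/9 ≈ 0.77778)
x(X) = 8/3 + X/3 (x(X) = (X + 8)/(X + (3 - X)) = (8 + X)/3 = (8 + X)*(⅓) = 8/3 + X/3)
(-880 - 273)*x(U) = (-880 - 273)*(8/3 + (⅓)*(7/9)) = -1153*(8/3 + 7/27) = -1153*79/27 = -91087/27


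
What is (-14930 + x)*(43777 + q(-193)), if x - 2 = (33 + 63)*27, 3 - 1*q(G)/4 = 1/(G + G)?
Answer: -104254977744/193 ≈ -5.4018e+8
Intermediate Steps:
q(G) = 12 - 2/G (q(G) = 12 - 4/(G + G) = 12 - 4*1/(2*G) = 12 - 2/G)
x = 2594 (x = 2 + (33 + 63)*27 = 2 + 96*27 = 2 + 2592 = 2594)
(-14930 + x)*(43777 + q(-193)) = (-14930 + 2594)*(43777 + (12 - 2/(-193))) = -12336*(43777 + (12 - 2*(-1/193))) = -12336*(43777 + (12 + 2/193)) = -12336*(43777 + 2318/193) = -12336*8451279/193 = -104254977744/193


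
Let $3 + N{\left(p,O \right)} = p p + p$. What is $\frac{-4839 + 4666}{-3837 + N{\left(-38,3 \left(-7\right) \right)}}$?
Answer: $\frac{173}{2434} \approx 0.071076$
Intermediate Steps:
$N{\left(p,O \right)} = -3 + p + p^{2}$ ($N{\left(p,O \right)} = -3 + \left(p p + p\right) = -3 + \left(p^{2} + p\right) = -3 + \left(p + p^{2}\right) = -3 + p + p^{2}$)
$\frac{-4839 + 4666}{-3837 + N{\left(-38,3 \left(-7\right) \right)}} = \frac{-4839 + 4666}{-3837 - \left(41 - 1444\right)} = - \frac{173}{-3837 - -1403} = - \frac{173}{-3837 + 1403} = - \frac{173}{-2434} = \left(-173\right) \left(- \frac{1}{2434}\right) = \frac{173}{2434}$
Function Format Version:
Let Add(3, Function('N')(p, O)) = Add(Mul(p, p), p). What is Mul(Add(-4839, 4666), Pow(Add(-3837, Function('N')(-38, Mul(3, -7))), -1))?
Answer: Rational(173, 2434) ≈ 0.071076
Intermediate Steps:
Function('N')(p, O) = Add(-3, p, Pow(p, 2)) (Function('N')(p, O) = Add(-3, Add(Mul(p, p), p)) = Add(-3, Add(Pow(p, 2), p)) = Add(-3, Add(p, Pow(p, 2))) = Add(-3, p, Pow(p, 2)))
Mul(Add(-4839, 4666), Pow(Add(-3837, Function('N')(-38, Mul(3, -7))), -1)) = Mul(Add(-4839, 4666), Pow(Add(-3837, Add(-3, -38, Pow(-38, 2))), -1)) = Mul(-173, Pow(Add(-3837, Add(-3, -38, 1444)), -1)) = Mul(-173, Pow(Add(-3837, 1403), -1)) = Mul(-173, Pow(-2434, -1)) = Mul(-173, Rational(-1, 2434)) = Rational(173, 2434)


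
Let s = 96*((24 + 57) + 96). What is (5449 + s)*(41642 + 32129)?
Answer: 1655495011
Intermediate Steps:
s = 16992 (s = 96*(81 + 96) = 96*177 = 16992)
(5449 + s)*(41642 + 32129) = (5449 + 16992)*(41642 + 32129) = 22441*73771 = 1655495011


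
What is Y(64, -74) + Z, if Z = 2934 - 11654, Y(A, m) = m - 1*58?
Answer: -8852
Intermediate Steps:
Y(A, m) = -58 + m (Y(A, m) = m - 58 = -58 + m)
Z = -8720
Y(64, -74) + Z = (-58 - 74) - 8720 = -132 - 8720 = -8852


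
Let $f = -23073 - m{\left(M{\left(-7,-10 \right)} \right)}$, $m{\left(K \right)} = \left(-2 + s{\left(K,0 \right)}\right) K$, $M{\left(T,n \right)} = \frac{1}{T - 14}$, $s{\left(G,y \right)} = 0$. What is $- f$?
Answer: $\frac{484535}{21} \approx 23073.0$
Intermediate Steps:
$M{\left(T,n \right)} = \frac{1}{-14 + T}$
$m{\left(K \right)} = - 2 K$ ($m{\left(K \right)} = \left(-2 + 0\right) K = - 2 K$)
$f = - \frac{484535}{21}$ ($f = -23073 - - \frac{2}{-14 - 7} = -23073 - - \frac{2}{-21} = -23073 - \left(-2\right) \left(- \frac{1}{21}\right) = -23073 - \frac{2}{21} = - \frac{484535}{21} \approx -23073.0$)
$- f = \left(-1\right) \left(- \frac{484535}{21}\right) = \frac{484535}{21}$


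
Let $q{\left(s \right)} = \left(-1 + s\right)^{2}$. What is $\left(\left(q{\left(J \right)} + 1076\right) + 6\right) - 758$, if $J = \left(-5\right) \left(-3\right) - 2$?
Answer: $468$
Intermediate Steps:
$J = 13$ ($J = 15 - 2 = 13$)
$\left(\left(q{\left(J \right)} + 1076\right) + 6\right) - 758 = \left(\left(\left(-1 + 13\right)^{2} + 1076\right) + 6\right) - 758 = \left(\left(12^{2} + 1076\right) + 6\right) - 758 = \left(\left(144 + 1076\right) + 6\right) - 758 = \left(1220 + 6\right) - 758 = 1226 - 758 = 468$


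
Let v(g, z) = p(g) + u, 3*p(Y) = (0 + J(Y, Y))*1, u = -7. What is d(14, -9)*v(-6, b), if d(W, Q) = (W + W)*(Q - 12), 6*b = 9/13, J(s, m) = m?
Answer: 5292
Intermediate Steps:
p(Y) = Y/3 (p(Y) = ((0 + Y)*1)/3 = (Y*1)/3 = Y/3)
b = 3/26 (b = (9/13)/6 = (9*(1/13))/6 = (1/6)*(9/13) = 3/26 ≈ 0.11538)
v(g, z) = -7 + g/3 (v(g, z) = g/3 - 7 = -7 + g/3)
d(W, Q) = 2*W*(-12 + Q) (d(W, Q) = (2*W)*(-12 + Q) = 2*W*(-12 + Q))
d(14, -9)*v(-6, b) = (2*14*(-12 - 9))*(-7 + (1/3)*(-6)) = (2*14*(-21))*(-7 - 2) = -588*(-9) = 5292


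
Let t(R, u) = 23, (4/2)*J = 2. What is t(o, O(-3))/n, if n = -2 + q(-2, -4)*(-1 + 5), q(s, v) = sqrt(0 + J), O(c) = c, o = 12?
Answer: 23/2 ≈ 11.500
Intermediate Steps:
J = 1 (J = (1/2)*2 = 1)
q(s, v) = 1 (q(s, v) = sqrt(0 + 1) = sqrt(1) = 1)
n = 2 (n = -2 + 1*(-1 + 5) = -2 + 1*4 = -2 + 4 = 2)
t(o, O(-3))/n = 23/2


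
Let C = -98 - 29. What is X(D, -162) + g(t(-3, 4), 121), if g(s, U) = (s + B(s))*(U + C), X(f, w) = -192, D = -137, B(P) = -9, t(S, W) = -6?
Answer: -102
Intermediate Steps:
C = -127
g(s, U) = (-127 + U)*(-9 + s) (g(s, U) = (s - 9)*(U - 127) = (-9 + s)*(-127 + U) = (-127 + U)*(-9 + s))
X(D, -162) + g(t(-3, 4), 121) = -192 + (1143 - 127*(-6) - 9*121 + 121*(-6)) = -192 + (1143 + 762 - 1089 - 726) = -192 + 90 = -102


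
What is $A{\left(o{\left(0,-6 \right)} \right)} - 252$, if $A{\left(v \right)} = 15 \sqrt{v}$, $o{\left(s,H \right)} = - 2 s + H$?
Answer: $-252 + 15 i \sqrt{6} \approx -252.0 + 36.742 i$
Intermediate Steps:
$o{\left(s,H \right)} = H - 2 s$
$A{\left(o{\left(0,-6 \right)} \right)} - 252 = 15 \sqrt{-6 - 0} - 252 = 15 \sqrt{-6 + 0} - 252 = 15 \sqrt{-6} - 252 = 15 i \sqrt{6} - 252 = -252 + 15 i \sqrt{6}$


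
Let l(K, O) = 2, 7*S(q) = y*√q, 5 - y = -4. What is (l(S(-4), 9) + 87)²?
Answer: 7921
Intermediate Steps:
y = 9 (y = 5 - 1*(-4) = 5 + 4 = 9)
S(q) = 9*√q/7 (S(q) = (9*√q)/7 = 9*√q/7)
(l(S(-4), 9) + 87)² = (2 + 87)² = 89² = 7921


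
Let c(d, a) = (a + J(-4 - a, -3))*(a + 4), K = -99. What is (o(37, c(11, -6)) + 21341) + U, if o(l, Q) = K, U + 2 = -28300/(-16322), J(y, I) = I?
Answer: 173353790/8161 ≈ 21242.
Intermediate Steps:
c(d, a) = (-3 + a)*(4 + a) (c(d, a) = (a - 3)*(a + 4) = (-3 + a)*(4 + a))
U = -2172/8161 (U = -2 - 28300/(-16322) = -2 - 28300*(-1/16322) = -2 + 14150/8161 = -2172/8161 ≈ -0.26614)
o(l, Q) = -99
(o(37, c(11, -6)) + 21341) + U = (-99 + 21341) - 2172/8161 = 21242 - 2172/8161 = 173353790/8161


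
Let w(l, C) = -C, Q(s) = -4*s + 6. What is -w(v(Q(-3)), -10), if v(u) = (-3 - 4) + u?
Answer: -10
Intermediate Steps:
Q(s) = 6 - 4*s
v(u) = -7 + u
-w(v(Q(-3)), -10) = -(-1)*(-10) = -1*10 = -10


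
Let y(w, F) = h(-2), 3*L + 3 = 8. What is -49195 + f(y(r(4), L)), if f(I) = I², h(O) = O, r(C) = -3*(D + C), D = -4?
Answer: -49191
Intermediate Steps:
r(C) = 12 - 3*C (r(C) = -3*(-4 + C) = 12 - 3*C)
L = 5/3 (L = -1 + (⅓)*8 = -1 + 8/3 = 5/3 ≈ 1.6667)
y(w, F) = -2
-49195 + f(y(r(4), L)) = -49195 + (-2)² = -49195 + 4 = -49191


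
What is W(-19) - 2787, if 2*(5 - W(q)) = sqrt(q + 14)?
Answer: -2782 - I*sqrt(5)/2 ≈ -2782.0 - 1.118*I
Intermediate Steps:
W(q) = 5 - sqrt(14 + q)/2 (W(q) = 5 - sqrt(q + 14)/2 = 5 - sqrt(14 + q)/2)
W(-19) - 2787 = (5 - sqrt(14 - 19)/2) - 2787 = (5 - I*sqrt(5)/2) - 2787 = -2782 - I*sqrt(5)/2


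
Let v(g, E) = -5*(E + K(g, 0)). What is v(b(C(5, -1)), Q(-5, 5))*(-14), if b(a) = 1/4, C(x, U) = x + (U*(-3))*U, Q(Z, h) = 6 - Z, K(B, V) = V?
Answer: 770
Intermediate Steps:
C(x, U) = x - 3*U² (C(x, U) = x + (-3*U)*U = x - 3*U²)
b(a) = ¼
v(g, E) = -5*E (v(g, E) = -5*(E + 0) = -5*E)
v(b(C(5, -1)), Q(-5, 5))*(-14) = -5*(6 - 1*(-5))*(-14) = -5*(6 + 5)*(-14) = -5*11*(-14) = -55*(-14) = 770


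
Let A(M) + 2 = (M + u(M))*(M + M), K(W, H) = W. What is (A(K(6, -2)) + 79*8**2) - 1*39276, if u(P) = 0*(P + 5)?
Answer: -34150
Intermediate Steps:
u(P) = 0 (u(P) = 0*(5 + P) = 0)
A(M) = -2 + 2*M**2 (A(M) = -2 + (M + 0)*(M + M) = -2 + M*(2*M) = -2 + 2*M**2)
(A(K(6, -2)) + 79*8**2) - 1*39276 = ((-2 + 2*6**2) + 79*8**2) - 1*39276 = ((-2 + 2*36) + 79*64) - 39276 = ((-2 + 72) + 5056) - 39276 = (70 + 5056) - 39276 = 5126 - 39276 = -34150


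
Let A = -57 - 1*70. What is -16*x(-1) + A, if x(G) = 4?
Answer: -191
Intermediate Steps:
A = -127 (A = -57 - 70 = -127)
-16*x(-1) + A = -16*4 - 127 = -64 - 127 = -191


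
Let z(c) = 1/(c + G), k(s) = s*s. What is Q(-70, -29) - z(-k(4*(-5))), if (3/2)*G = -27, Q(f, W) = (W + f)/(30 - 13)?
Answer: -41365/7106 ≈ -5.8211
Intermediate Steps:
k(s) = s²
Q(f, W) = W/17 + f/17 (Q(f, W) = (W + f)/17 = (W + f)*(1/17) = W/17 + f/17)
G = -18 (G = (⅔)*(-27) = -18)
z(c) = 1/(-18 + c) (z(c) = 1/(c - 18) = 1/(-18 + c))
Q(-70, -29) - z(-k(4*(-5))) = ((1/17)*(-29) + (1/17)*(-70)) - 1/(-18 - (4*(-5))²) = (-29/17 - 70/17) - 1/(-18 - 1*(-20)²) = -99/17 - 1/(-18 - 1*400) = -99/17 - 1/(-18 - 400) = -99/17 - 1/(-418) = -99/17 - 1*(-1/418) = -99/17 + 1/418 = -41365/7106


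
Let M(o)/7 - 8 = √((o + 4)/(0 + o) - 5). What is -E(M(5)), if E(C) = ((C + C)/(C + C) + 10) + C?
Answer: -67 - 28*I*√5/5 ≈ -67.0 - 12.522*I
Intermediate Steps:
M(o) = 56 + 7*√(-5 + (4 + o)/o) (M(o) = 56 + 7*√((o + 4)/(0 + o) - 5) = 56 + 7*√((4 + o)/o - 5) = 56 + 7*√(-5 + (4 + o)/o))
E(C) = 11 + C (E(C) = ((2*C)/((2*C)) + 10) + C = ((2*C)*(1/(2*C)) + 10) + C = (1 + 10) + C = 11 + C)
-E(M(5)) = -(11 + (56 + 14*√((1 - 1*5)/5))) = -(11 + (56 + 14*√((1 - 5)/5))) = -(11 + (56 + 14*√((⅕)*(-4)))) = -(11 + (56 + 14*√(-⅘))) = -(11 + (56 + 14*(2*I*√5/5))) = -(11 + (56 + 28*I*√5/5)) = -(67 + 28*I*√5/5) = -67 - 28*I*√5/5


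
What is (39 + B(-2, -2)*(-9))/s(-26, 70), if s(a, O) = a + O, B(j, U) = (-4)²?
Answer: -105/44 ≈ -2.3864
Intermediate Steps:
B(j, U) = 16
s(a, O) = O + a
(39 + B(-2, -2)*(-9))/s(-26, 70) = (39 + 16*(-9))/(70 - 26) = (39 - 144)/44 = -105*1/44 = -105/44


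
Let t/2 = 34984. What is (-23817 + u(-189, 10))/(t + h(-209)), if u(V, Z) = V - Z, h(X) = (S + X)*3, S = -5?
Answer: -12008/34663 ≈ -0.34642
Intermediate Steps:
t = 69968 (t = 2*34984 = 69968)
h(X) = -15 + 3*X (h(X) = (-5 + X)*3 = -15 + 3*X)
(-23817 + u(-189, 10))/(t + h(-209)) = (-23817 + (-189 - 1*10))/(69968 + (-15 + 3*(-209))) = (-23817 + (-189 - 10))/(69968 + (-15 - 627)) = (-23817 - 199)/(69968 - 642) = -24016/69326 = -24016*1/69326 = -12008/34663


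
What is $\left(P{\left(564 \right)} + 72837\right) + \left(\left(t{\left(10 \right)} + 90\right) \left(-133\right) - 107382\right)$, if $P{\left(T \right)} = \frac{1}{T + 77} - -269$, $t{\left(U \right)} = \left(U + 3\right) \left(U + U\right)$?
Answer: $- \frac{51809465}{641} \approx -80826.0$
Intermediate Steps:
$t{\left(U \right)} = 2 U \left(3 + U\right)$ ($t{\left(U \right)} = \left(3 + U\right) 2 U = 2 U \left(3 + U\right)$)
$P{\left(T \right)} = 269 + \frac{1}{77 + T}$ ($P{\left(T \right)} = \frac{1}{77 + T} + 269 = 269 + \frac{1}{77 + T}$)
$\left(P{\left(564 \right)} + 72837\right) + \left(\left(t{\left(10 \right)} + 90\right) \left(-133\right) - 107382\right) = \left(\frac{20714 + 269 \cdot 564}{77 + 564} + 72837\right) - \left(107382 - \left(2 \cdot 10 \left(3 + 10\right) + 90\right) \left(-133\right)\right) = \left(\frac{20714 + 151716}{641} + 72837\right) - \left(107382 - \left(2 \cdot 10 \cdot 13 + 90\right) \left(-133\right)\right) = \left(\frac{1}{641} \cdot 172430 + 72837\right) - \left(107382 - \left(260 + 90\right) \left(-133\right)\right) = \left(\frac{172430}{641} + 72837\right) + \left(350 \left(-133\right) - 107382\right) = \frac{46860947}{641} - 153932 = - \frac{51809465}{641}$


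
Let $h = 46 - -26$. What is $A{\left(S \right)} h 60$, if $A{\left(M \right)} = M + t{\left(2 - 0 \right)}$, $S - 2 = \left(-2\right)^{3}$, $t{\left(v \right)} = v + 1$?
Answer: $-12960$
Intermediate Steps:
$h = 72$ ($h = 46 + 26 = 72$)
$t{\left(v \right)} = 1 + v$
$S = -6$ ($S = 2 + \left(-2\right)^{3} = 2 - 8 = -6$)
$A{\left(M \right)} = 3 + M$ ($A{\left(M \right)} = M + \left(1 + \left(2 - 0\right)\right) = M + \left(1 + \left(2 + 0\right)\right) = M + \left(1 + 2\right) = M + 3 = 3 + M$)
$A{\left(S \right)} h 60 = \left(3 - 6\right) 72 \cdot 60 = \left(-3\right) 72 \cdot 60 = \left(-216\right) 60 = -12960$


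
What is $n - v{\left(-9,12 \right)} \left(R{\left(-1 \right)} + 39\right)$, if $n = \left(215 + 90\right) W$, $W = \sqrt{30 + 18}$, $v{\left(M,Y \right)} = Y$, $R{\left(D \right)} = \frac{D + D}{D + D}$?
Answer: $-480 + 1220 \sqrt{3} \approx 1633.1$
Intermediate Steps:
$R{\left(D \right)} = 1$ ($R{\left(D \right)} = \frac{2 D}{2 D} = 2 D \frac{1}{2 D} = 1$)
$W = 4 \sqrt{3}$ ($W = \sqrt{48} = 4 \sqrt{3} \approx 6.9282$)
$n = 1220 \sqrt{3}$ ($n = \left(215 + 90\right) 4 \sqrt{3} = 305 \cdot 4 \sqrt{3} = 1220 \sqrt{3} \approx 2113.1$)
$n - v{\left(-9,12 \right)} \left(R{\left(-1 \right)} + 39\right) = 1220 \sqrt{3} - 12 \left(1 + 39\right) = 1220 \sqrt{3} - 12 \cdot 40 = 1220 \sqrt{3} - 480 = -480 + 1220 \sqrt{3}$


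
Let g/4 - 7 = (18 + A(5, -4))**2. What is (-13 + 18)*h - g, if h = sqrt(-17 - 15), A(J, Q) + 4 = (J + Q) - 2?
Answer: -704 + 20*I*sqrt(2) ≈ -704.0 + 28.284*I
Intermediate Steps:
A(J, Q) = -6 + J + Q (A(J, Q) = -4 + ((J + Q) - 2) = -4 + (-2 + J + Q) = -6 + J + Q)
h = 4*I*sqrt(2) (h = sqrt(-32) = 4*I*sqrt(2) ≈ 5.6569*I)
g = 704 (g = 28 + 4*(18 + (-6 + 5 - 4))**2 = 28 + 4*(18 - 5)**2 = 28 + 4*13**2 = 28 + 4*169 = 28 + 676 = 704)
(-13 + 18)*h - g = (-13 + 18)*(4*I*sqrt(2)) - 1*704 = 5*(4*I*sqrt(2)) - 704 = 20*I*sqrt(2) - 704 = -704 + 20*I*sqrt(2)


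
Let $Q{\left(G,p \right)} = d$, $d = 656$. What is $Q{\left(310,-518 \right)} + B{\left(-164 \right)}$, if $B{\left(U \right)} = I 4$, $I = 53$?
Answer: $868$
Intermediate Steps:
$Q{\left(G,p \right)} = 656$
$B{\left(U \right)} = 212$ ($B{\left(U \right)} = 53 \cdot 4 = 212$)
$Q{\left(310,-518 \right)} + B{\left(-164 \right)} = 656 + 212 = 868$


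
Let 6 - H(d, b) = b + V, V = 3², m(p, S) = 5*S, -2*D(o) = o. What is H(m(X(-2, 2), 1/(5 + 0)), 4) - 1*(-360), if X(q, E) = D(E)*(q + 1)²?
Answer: 353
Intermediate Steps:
D(o) = -o/2
X(q, E) = -E*(1 + q)²/2 (X(q, E) = (-E/2)*(q + 1)² = (-E/2)*(1 + q)² = -E*(1 + q)²/2)
V = 9
H(d, b) = -3 - b (H(d, b) = 6 - (b + 9) = 6 - (9 + b) = 6 + (-9 - b) = -3 - b)
H(m(X(-2, 2), 1/(5 + 0)), 4) - 1*(-360) = (-3 - 1*4) - 1*(-360) = (-3 - 4) + 360 = -7 + 360 = 353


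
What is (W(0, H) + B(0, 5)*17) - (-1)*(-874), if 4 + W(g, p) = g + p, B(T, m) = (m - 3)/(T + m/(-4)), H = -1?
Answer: -4531/5 ≈ -906.20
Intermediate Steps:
B(T, m) = (-3 + m)/(T - m/4) (B(T, m) = (-3 + m)/(T + m*(-¼)) = (-3 + m)/(T - m/4))
W(g, p) = -4 + g + p (W(g, p) = -4 + (g + p) = -4 + g + p)
(W(0, H) + B(0, 5)*17) - (-1)*(-874) = ((-4 + 0 - 1) + (4*(-3 + 5)/(-1*5 + 4*0))*17) - (-1)*(-874) = (-5 + (4*2/(-5 + 0))*17) - 1*874 = (-5 + (4*2/(-5))*17) - 874 = (-5 + (4*(-⅕)*2)*17) - 874 = (-5 - 8/5*17) - 874 = (-5 - 136/5) - 874 = -161/5 - 874 = -4531/5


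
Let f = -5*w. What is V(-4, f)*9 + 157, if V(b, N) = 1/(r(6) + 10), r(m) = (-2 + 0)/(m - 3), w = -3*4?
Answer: 4423/28 ≈ 157.96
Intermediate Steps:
w = -12
r(m) = -2/(-3 + m)
f = 60 (f = -5*(-12) = 60)
V(b, N) = 3/28 (V(b, N) = 1/(-2/(-3 + 6) + 10) = 1/(-2/3 + 10) = 1/(28/3) = 3/28)
V(-4, f)*9 + 157 = (3/28)*9 + 157 = 27/28 + 157 = 4423/28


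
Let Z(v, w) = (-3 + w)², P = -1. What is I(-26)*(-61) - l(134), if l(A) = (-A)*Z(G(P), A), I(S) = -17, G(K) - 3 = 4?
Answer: 2300611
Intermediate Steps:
G(K) = 7 (G(K) = 3 + 4 = 7)
l(A) = -A*(-3 + A)² (l(A) = (-A)*(-3 + A)² = -A*(-3 + A)²)
I(-26)*(-61) - l(134) = -17*(-61) - (-1)*134*(-3 + 134)² = 1037 - (-1)*134*131² = 1037 - (-1)*134*17161 = 1037 - 1*(-2299574) = 1037 + 2299574 = 2300611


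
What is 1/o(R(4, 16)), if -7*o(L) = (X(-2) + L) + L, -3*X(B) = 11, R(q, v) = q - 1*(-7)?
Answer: -21/55 ≈ -0.38182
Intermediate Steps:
R(q, v) = 7 + q (R(q, v) = q + 7 = 7 + q)
X(B) = -11/3 (X(B) = -⅓*11 = -11/3)
o(L) = 11/21 - 2*L/7 (o(L) = -((-11/3 + L) + L)/7 = -(-11/3 + 2*L)/7 = 11/21 - 2*L/7)
1/o(R(4, 16)) = 1/(11/21 - 2*(7 + 4)/7) = 1/(11/21 - 2/7*11) = 1/(11/21 - 22/7) = 1/(-55/21) = -21/55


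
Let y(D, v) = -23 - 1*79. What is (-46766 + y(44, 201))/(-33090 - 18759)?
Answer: 46868/51849 ≈ 0.90393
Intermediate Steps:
y(D, v) = -102 (y(D, v) = -23 - 79 = -102)
(-46766 + y(44, 201))/(-33090 - 18759) = (-46766 - 102)/(-33090 - 18759) = -46868/(-51849) = -46868*(-1/51849) = 46868/51849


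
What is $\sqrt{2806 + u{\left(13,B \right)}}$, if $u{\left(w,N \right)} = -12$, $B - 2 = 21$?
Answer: $\sqrt{2794} \approx 52.858$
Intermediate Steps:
$B = 23$ ($B = 2 + 21 = 23$)
$\sqrt{2806 + u{\left(13,B \right)}} = \sqrt{2806 - 12} = \sqrt{2794}$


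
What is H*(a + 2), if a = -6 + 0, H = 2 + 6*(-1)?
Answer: 16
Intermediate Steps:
H = -4 (H = 2 - 6 = -4)
a = -6
H*(a + 2) = -4*(-6 + 2) = -4*(-4) = 16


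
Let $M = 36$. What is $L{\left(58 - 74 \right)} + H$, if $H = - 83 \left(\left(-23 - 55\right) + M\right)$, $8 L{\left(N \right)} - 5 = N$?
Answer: $\frac{27877}{8} \approx 3484.6$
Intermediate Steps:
$L{\left(N \right)} = \frac{5}{8} + \frac{N}{8}$
$H = 3486$ ($H = - 83 \left(\left(-23 - 55\right) + 36\right) = - 83 \left(-78 + 36\right) = \left(-83\right) \left(-42\right) = 3486$)
$L{\left(58 - 74 \right)} + H = \left(\frac{5}{8} + \frac{58 - 74}{8}\right) + 3486 = \left(\frac{5}{8} + \frac{1}{8} \left(-16\right)\right) + 3486 = \left(\frac{5}{8} - 2\right) + 3486 = - \frac{11}{8} + 3486 = \frac{27877}{8}$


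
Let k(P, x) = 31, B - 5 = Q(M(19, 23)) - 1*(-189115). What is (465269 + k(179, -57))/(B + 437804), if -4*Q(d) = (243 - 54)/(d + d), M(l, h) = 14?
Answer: 676800/911887 ≈ 0.74220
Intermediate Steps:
Q(d) = -189/(8*d) (Q(d) = -(243 - 54)/(4*(d + d)) = -189/(4*(2*d)) = -189*1/(2*d)/4 = -189/(8*d))
B = 3025893/16 (B = 5 + (-189/8/14 - 1*(-189115)) = 5 + (-189/8*1/14 + 189115) = 5 + (-27/16 + 189115) = 5 + 3025813/16 = 3025893/16 ≈ 1.8912e+5)
(465269 + k(179, -57))/(B + 437804) = (465269 + 31)/(3025893/16 + 437804) = 465300/(10030757/16) = 465300*(16/10030757) = 676800/911887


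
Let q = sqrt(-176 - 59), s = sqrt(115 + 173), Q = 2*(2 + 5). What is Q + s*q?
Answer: 14 + 12*I*sqrt(470) ≈ 14.0 + 260.15*I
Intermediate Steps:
Q = 14 (Q = 2*7 = 14)
s = 12*sqrt(2) (s = sqrt(288) = 12*sqrt(2) ≈ 16.971)
q = I*sqrt(235) (q = sqrt(-235) = I*sqrt(235) ≈ 15.33*I)
Q + s*q = 14 + (12*sqrt(2))*(I*sqrt(235)) = 14 + 12*I*sqrt(470)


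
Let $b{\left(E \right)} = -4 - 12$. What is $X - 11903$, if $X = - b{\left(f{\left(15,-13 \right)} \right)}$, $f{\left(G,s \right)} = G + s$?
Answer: $-11887$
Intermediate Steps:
$b{\left(E \right)} = -16$ ($b{\left(E \right)} = -4 - 12 = -16$)
$X = 16$ ($X = \left(-1\right) \left(-16\right) = 16$)
$X - 11903 = 16 - 11903 = -11887$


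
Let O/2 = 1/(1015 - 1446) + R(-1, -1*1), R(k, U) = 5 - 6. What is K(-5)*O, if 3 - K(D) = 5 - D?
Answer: 6048/431 ≈ 14.032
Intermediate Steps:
K(D) = -2 + D (K(D) = 3 - (5 - D) = 3 + (-5 + D) = -2 + D)
R(k, U) = -1
O = -864/431 (O = 2*(1/(1015 - 1446) - 1) = 2*(1/(-431) - 1) = 2*(-1/431 - 1) = 2*(-432/431) = -864/431 ≈ -2.0046)
K(-5)*O = (-2 - 5)*(-864/431) = -7*(-864/431) = 6048/431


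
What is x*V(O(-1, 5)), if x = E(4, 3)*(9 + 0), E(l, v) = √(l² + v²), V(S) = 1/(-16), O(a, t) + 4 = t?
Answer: -45/16 ≈ -2.8125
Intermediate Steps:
O(a, t) = -4 + t
V(S) = -1/16
x = 45 (x = √(4² + 3²)*(9 + 0) = √(16 + 9)*9 = √25*9 = 5*9 = 45)
x*V(O(-1, 5)) = 45*(-1/16) = -45/16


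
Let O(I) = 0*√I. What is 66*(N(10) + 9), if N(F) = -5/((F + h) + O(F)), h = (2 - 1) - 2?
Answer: 1672/3 ≈ 557.33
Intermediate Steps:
h = -1 (h = 1 - 2 = -1)
O(I) = 0
N(F) = -5/(-1 + F) (N(F) = -5/((F - 1) + 0) = -5/((-1 + F) + 0) = -5/(-1 + F))
66*(N(10) + 9) = 66*(-5/(-1 + 10) + 9) = 66*(-5/9 + 9) = 66*(76/9) = 1672/3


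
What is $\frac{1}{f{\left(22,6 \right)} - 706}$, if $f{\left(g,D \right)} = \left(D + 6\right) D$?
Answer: $- \frac{1}{634} \approx -0.0015773$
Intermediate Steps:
$f{\left(g,D \right)} = D \left(6 + D\right)$ ($f{\left(g,D \right)} = \left(6 + D\right) D = D \left(6 + D\right)$)
$\frac{1}{f{\left(22,6 \right)} - 706} = \frac{1}{6 \left(6 + 6\right) - 706} = \frac{1}{6 \cdot 12 - 706} = \frac{1}{72 - 706} = \frac{1}{-634} = - \frac{1}{634}$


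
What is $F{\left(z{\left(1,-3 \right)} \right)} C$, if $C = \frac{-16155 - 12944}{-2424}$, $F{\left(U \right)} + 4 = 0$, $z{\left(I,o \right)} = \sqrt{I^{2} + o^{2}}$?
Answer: $- \frac{29099}{606} \approx -48.018$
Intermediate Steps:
$F{\left(U \right)} = -4$ ($F{\left(U \right)} = -4 + 0 = -4$)
$C = \frac{29099}{2424}$ ($C = \left(-29099\right) \left(- \frac{1}{2424}\right) = \frac{29099}{2424} \approx 12.005$)
$F{\left(z{\left(1,-3 \right)} \right)} C = \left(-4\right) \frac{29099}{2424} = - \frac{29099}{606}$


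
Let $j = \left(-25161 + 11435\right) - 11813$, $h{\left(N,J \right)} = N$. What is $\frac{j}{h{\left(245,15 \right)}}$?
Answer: $- \frac{25539}{245} \approx -104.24$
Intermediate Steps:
$j = -25539$ ($j = -13726 - 11813 = -25539$)
$\frac{j}{h{\left(245,15 \right)}} = - \frac{25539}{245}$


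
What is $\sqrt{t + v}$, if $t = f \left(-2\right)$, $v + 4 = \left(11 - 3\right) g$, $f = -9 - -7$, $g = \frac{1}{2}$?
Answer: $2$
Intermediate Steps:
$g = \frac{1}{2} \approx 0.5$
$f = -2$ ($f = -9 + 7 = -2$)
$v = 0$ ($v = -4 + \left(11 - 3\right) \frac{1}{2} = -4 + 8 \cdot \frac{1}{2} = -4 + 4 = 0$)
$t = 4$ ($t = \left(-2\right) \left(-2\right) = 4$)
$\sqrt{t + v} = \sqrt{4 + 0} = \sqrt{4} = 2$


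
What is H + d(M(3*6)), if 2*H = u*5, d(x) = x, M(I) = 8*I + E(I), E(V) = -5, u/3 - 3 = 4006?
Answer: 60413/2 ≈ 30207.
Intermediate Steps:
u = 12027 (u = 9 + 3*4006 = 9 + 12018 = 12027)
M(I) = -5 + 8*I (M(I) = 8*I - 5 = -5 + 8*I)
H = 60135/2 (H = (12027*5)/2 = (½)*60135 = 60135/2 ≈ 30068.)
H + d(M(3*6)) = 60135/2 + (-5 + 8*(3*6)) = 60135/2 + (-5 + 8*18) = 60135/2 + (-5 + 144) = 60135/2 + 139 = 60413/2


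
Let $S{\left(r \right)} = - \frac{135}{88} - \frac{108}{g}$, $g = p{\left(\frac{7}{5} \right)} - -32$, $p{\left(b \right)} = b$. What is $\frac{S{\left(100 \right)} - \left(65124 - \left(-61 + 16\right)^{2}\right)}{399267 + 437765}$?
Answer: $- \frac{927372969}{12301022272} \approx -0.07539$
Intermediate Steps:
$g = \frac{167}{5}$ ($g = \frac{7}{5} - -32 = 7 \cdot \frac{1}{5} + 32 = \frac{7}{5} + 32 = \frac{167}{5} \approx 33.4$)
$S{\left(r \right)} = - \frac{70065}{14696}$ ($S{\left(r \right)} = - \frac{135}{88} - \frac{108}{\frac{167}{5}} = \left(-135\right) \frac{1}{88} - \frac{540}{167} = - \frac{135}{88} - \frac{540}{167} = - \frac{70065}{14696}$)
$\frac{S{\left(100 \right)} - \left(65124 - \left(-61 + 16\right)^{2}\right)}{399267 + 437765} = \frac{- \frac{70065}{14696} - \left(65124 - \left(-61 + 16\right)^{2}\right)}{399267 + 437765} = \frac{- \frac{70065}{14696} - \left(65124 - \left(-45\right)^{2}\right)}{837032} = \left(- \frac{70065}{14696} + \left(-65124 + 2025\right)\right) \frac{1}{837032} = \left(- \frac{70065}{14696} - 63099\right) \frac{1}{837032} = \left(- \frac{927372969}{14696}\right) \frac{1}{837032} = - \frac{927372969}{12301022272}$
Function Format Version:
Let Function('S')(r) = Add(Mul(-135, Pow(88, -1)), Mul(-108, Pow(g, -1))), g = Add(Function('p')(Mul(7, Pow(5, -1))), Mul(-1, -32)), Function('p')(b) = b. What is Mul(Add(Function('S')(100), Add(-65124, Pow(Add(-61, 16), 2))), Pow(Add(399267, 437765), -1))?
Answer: Rational(-927372969, 12301022272) ≈ -0.075390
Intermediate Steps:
g = Rational(167, 5) (g = Add(Mul(7, Pow(5, -1)), Mul(-1, -32)) = Add(Mul(7, Rational(1, 5)), 32) = Add(Rational(7, 5), 32) = Rational(167, 5) ≈ 33.400)
Function('S')(r) = Rational(-70065, 14696) (Function('S')(r) = Add(Mul(-135, Pow(88, -1)), Mul(-108, Pow(Rational(167, 5), -1))) = Add(Mul(-135, Rational(1, 88)), Mul(-108, Rational(5, 167))) = Add(Rational(-135, 88), Rational(-540, 167)) = Rational(-70065, 14696))
Mul(Add(Function('S')(100), Add(-65124, Pow(Add(-61, 16), 2))), Pow(Add(399267, 437765), -1)) = Mul(Add(Rational(-70065, 14696), Add(-65124, Pow(Add(-61, 16), 2))), Pow(Add(399267, 437765), -1)) = Mul(Add(Rational(-70065, 14696), Add(-65124, Pow(-45, 2))), Pow(837032, -1)) = Mul(Add(Rational(-70065, 14696), Add(-65124, 2025)), Rational(1, 837032)) = Mul(Add(Rational(-70065, 14696), -63099), Rational(1, 837032)) = Mul(Rational(-927372969, 14696), Rational(1, 837032)) = Rational(-927372969, 12301022272)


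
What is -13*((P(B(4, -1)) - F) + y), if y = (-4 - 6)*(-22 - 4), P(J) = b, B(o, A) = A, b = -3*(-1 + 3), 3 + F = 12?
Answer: -3185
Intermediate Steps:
F = 9 (F = -3 + 12 = 9)
b = -6 (b = -3*2 = -6)
P(J) = -6
y = 260 (y = -10*(-26) = 260)
-13*((P(B(4, -1)) - F) + y) = -13*((-6 - 1*9) + 260) = -13*((-6 - 9) + 260) = -13*(-15 + 260) = -13*245 = -3185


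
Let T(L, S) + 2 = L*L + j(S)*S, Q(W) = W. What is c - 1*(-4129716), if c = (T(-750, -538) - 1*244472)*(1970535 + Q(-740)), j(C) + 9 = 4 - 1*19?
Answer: 651884147426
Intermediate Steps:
j(C) = -24 (j(C) = -9 + (4 - 1*19) = -9 + (4 - 19) = -9 - 15 = -24)
T(L, S) = -2 + L² - 24*S (T(L, S) = -2 + (L*L - 24*S) = -2 + (L² - 24*S) = -2 + L² - 24*S)
c = 651880017710 (c = ((-2 + (-750)² - 24*(-538)) - 1*244472)*(1970535 - 740) = ((-2 + 562500 + 12912) - 244472)*1969795 = (575410 - 244472)*1969795 = 330938*1969795 = 651880017710)
c - 1*(-4129716) = 651880017710 - 1*(-4129716) = 651880017710 + 4129716 = 651884147426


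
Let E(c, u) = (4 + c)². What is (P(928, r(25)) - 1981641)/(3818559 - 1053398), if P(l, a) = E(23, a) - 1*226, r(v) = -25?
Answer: -1981138/2765161 ≈ -0.71646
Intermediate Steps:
P(l, a) = 503 (P(l, a) = (4 + 23)² - 1*226 = 27² - 226 = 729 - 226 = 503)
(P(928, r(25)) - 1981641)/(3818559 - 1053398) = (503 - 1981641)/(3818559 - 1053398) = -1981138/2765161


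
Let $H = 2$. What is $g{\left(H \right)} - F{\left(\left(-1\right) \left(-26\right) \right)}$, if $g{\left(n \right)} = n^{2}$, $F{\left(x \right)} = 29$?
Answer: $-25$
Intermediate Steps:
$g{\left(H \right)} - F{\left(\left(-1\right) \left(-26\right) \right)} = 2^{2} - 29 = 4 - 29 = -25$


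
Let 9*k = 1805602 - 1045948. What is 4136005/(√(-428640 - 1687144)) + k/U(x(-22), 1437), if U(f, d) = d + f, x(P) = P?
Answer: 84406/1415 - 4136005*I*√528946/1057892 ≈ 59.651 - 2843.4*I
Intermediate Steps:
k = 84406 (k = (1805602 - 1045948)/9 = (⅑)*759654 = 84406)
4136005/(√(-428640 - 1687144)) + k/U(x(-22), 1437) = 4136005/(√(-428640 - 1687144)) + 84406/(1437 - 22) = 4136005/(√(-2115784)) + 84406/1415 = 4136005/((2*I*√528946)) + 84406*(1/1415) = 4136005*(-I*√528946/1057892) + 84406/1415 = -4136005*I*√528946/1057892 + 84406/1415 = 84406/1415 - 4136005*I*√528946/1057892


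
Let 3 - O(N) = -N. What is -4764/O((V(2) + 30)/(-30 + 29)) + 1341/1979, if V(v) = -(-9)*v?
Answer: 3162767/29685 ≈ 106.54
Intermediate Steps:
V(v) = 9*v
O(N) = 3 + N (O(N) = 3 - (-1)*N = 3 + N)
-4764/O((V(2) + 30)/(-30 + 29)) + 1341/1979 = -4764/(3 + (9*2 + 30)/(-30 + 29)) + 1341/1979 = -4764/(3 + (18 + 30)/(-1)) + 1341*(1/1979) = -4764/(3 + 48*(-1)) + 1341/1979 = -4764/(3 - 48) + 1341/1979 = -4764/(-45) + 1341/1979 = -4764*(-1/45) + 1341/1979 = 1588/15 + 1341/1979 = 3162767/29685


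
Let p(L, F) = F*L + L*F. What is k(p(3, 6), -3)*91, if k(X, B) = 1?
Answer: 91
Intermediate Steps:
p(L, F) = 2*F*L (p(L, F) = F*L + F*L = 2*F*L)
k(p(3, 6), -3)*91 = 1*91 = 91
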